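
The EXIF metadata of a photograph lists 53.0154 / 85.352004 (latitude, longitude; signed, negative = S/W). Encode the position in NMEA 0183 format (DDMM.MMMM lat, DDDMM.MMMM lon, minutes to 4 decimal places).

φ: 53° + 0.015400 × 60 = 53° 0.924000′
Longitude: 85° + 0.352004 × 60 = 85° 21.120240′

5300.9240,N / 08521.1202,E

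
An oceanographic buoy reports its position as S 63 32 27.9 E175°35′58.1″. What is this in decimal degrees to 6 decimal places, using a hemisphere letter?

63.541083° S, 175.599472° E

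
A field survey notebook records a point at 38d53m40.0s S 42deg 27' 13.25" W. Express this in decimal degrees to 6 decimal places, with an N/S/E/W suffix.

38.894444° S, 42.453681° W

Latitude: 38 + 53/60 + 40/3600 = 38.8944444
Longitude: 42 + 27/60 + 13.25/3600 = 42.4536806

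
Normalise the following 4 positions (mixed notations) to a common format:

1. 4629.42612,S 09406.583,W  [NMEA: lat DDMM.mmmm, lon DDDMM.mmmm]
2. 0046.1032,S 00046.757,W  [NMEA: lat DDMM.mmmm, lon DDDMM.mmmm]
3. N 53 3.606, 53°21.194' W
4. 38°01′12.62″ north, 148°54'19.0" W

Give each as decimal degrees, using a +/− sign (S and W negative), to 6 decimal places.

1. -46.490435, -94.109717
2. -0.768387, -0.779283
3. 53.060100, -53.353233
4. 38.020172, -148.905278

Point 1:
  Latitude: degrees = first 2 digits = 46, minutes = 29.42612; 46 + 29.42612/60 = 46.4904353
  S ⇒ negate
  Longitude: degrees = first 3 digits = 94, minutes = 6.583; 94 + 6.583/60 = 94.1097167
  W → negative
Point 2:
  Latitude: split at 2 digits → 00° and 46.1032′; 0 + 46.1032/60 = 0.7683867
  hemisphere S, so the sign is −
  Longitude: degrees = first 3 digits = 0, minutes = 46.757; 0 + 46.757/60 = 0.7792833
  hemisphere W, so the sign is −
Point 3:
  Latitude: 53 + 3.606/60 = 53.0601000
  N ⇒ keep positive
  λ: 53 + 21.194/60 = 53.3532333
  hemisphere W, so the sign is −
Point 4:
  φ: 38 + 1/60 + 12.62/3600 = 38.0201722
  N → positive
  Longitude: 148 + 54/60 + 19/3600 = 148.9052778
  W → negative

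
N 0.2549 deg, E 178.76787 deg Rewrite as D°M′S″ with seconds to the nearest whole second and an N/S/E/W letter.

0°15′18″ N, 178°46′4″ E

Lat: 0.254900 × 60 = 15.29400′ → 15′, remainder × 60 = 17.64″
Lon: whole degrees 178; 46.07220′ → 46′ and 4.33″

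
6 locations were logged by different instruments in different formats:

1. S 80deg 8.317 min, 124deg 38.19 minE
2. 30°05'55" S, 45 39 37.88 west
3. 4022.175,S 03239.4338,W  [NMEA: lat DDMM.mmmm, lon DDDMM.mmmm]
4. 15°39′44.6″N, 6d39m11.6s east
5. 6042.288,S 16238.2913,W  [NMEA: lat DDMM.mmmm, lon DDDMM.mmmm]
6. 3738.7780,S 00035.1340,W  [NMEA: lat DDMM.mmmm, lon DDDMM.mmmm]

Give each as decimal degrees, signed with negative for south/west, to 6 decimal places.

1. -80.138617, 124.636500
2. -30.098611, -45.660522
3. -40.369583, -32.657230
4. 15.662389, 6.653222
5. -60.704800, -162.638188
6. -37.646300, -0.585567

Point 1:
  φ: 80 + 8.317/60 = 80.1386167
  S ⇒ negate
  Longitude: 38.19′ = 0.636500°; total 124.6365000
  E → positive
Point 2:
  Latitude: 5′ + 55″ = 5.91667′; 30 + 5.91667/60 = 30.0986111
  S ⇒ negate
  λ: 39′ + 37.88″ = 39.63133′; 45 + 39.63133/60 = 45.6605222
  W ⇒ negate
Point 3:
  φ: split at 2 digits → 40° and 22.175′; 40 + 22.175/60 = 40.3695833
  S ⇒ negate
  Lon: degrees = first 3 digits = 32, minutes = 39.4338; 32 + 39.4338/60 = 32.6572300
  W ⇒ negate
Point 4:
  φ: 15 + 39/60 + 44.6/3600 = 15.6623889
  N ⇒ keep positive
  Lon: 6° + 39/60 + 11.6/3600 = 6 + 0.650000 + 0.003222 = 6.6532222
  E ⇒ keep positive
Point 5:
  Latitude: degrees = first 2 digits = 60, minutes = 42.288; 60 + 42.288/60 = 60.7048000
  S ⇒ negate
  Longitude: split at 3 digits → 162° and 38.2913′; 162 + 38.2913/60 = 162.6381883
  W ⇒ negate
Point 6:
  Lat: degrees = first 2 digits = 37, minutes = 38.778; 37 + 38.778/60 = 37.6463000
  hemisphere S, so the sign is −
  λ: split at 3 digits → 000° and 35.134′; 0 + 35.134/60 = 0.5855667
  W → negative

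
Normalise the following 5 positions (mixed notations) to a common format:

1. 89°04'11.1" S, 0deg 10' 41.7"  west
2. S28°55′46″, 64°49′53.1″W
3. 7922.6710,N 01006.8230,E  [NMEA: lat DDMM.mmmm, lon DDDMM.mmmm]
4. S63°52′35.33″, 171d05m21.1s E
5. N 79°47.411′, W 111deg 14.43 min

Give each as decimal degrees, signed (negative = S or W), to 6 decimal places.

1. -89.069750, -0.178250
2. -28.929444, -64.831417
3. 79.377850, 10.113717
4. -63.876481, 171.089194
5. 79.790183, -111.240500

Point 1:
  φ: 4′ + 11.1″ = 4.18500′; 89 + 4.18500/60 = 89.0697500
  S → negative
  Lon: 0 + 10/60 + 41.7/3600 = 0.1782500
  hemisphere W, so the sign is −
Point 2:
  Lat: 28 + 55/60 + 46/3600 = 28.9294444
  S → negative
  λ: 64 + 49/60 + 53.1/3600 = 64.8314167
  hemisphere W, so the sign is −
Point 3:
  Lat: degrees = first 2 digits = 79, minutes = 22.671; 79 + 22.671/60 = 79.3778500
  N ⇒ keep positive
  Longitude: degrees = first 3 digits = 10, minutes = 6.823; 10 + 6.823/60 = 10.1137167
  E → positive
Point 4:
  Lat: 63 + 52/60 + 35.33/3600 = 63.8764806
  S ⇒ negate
  λ: 171° + 5/60 + 21.1/3600 = 171 + 0.083333 + 0.005861 = 171.0891944
  E → positive
Point 5:
  Lat: 79 + 47.411/60 = 79.7901833
  N → positive
  Longitude: 14.43′ = 0.240500°; total 111.2405000
  W → negative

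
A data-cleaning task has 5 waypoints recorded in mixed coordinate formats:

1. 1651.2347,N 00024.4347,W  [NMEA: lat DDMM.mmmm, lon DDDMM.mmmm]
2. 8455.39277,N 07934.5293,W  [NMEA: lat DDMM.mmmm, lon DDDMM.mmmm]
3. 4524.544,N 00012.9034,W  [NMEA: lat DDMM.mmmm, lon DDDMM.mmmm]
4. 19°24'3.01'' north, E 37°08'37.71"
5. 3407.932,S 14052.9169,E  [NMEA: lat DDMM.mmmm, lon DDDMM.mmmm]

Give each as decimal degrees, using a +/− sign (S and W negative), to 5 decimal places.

1. 16.85391, -0.40725
2. 84.92321, -79.57549
3. 45.40907, -0.21506
4. 19.40084, 37.14381
5. -34.13220, 140.88195

Point 1:
  Lat: split at 2 digits → 16° and 51.2347′; 16 + 51.2347/60 = 16.853912
  N ⇒ keep positive
  Longitude: split at 3 digits → 000° and 24.4347′; 0 + 24.4347/60 = 0.407245
  W → negative
Point 2:
  φ: degrees = first 2 digits = 84, minutes = 55.39277; 84 + 55.39277/60 = 84.923213
  N → positive
  Longitude: degrees = first 3 digits = 79, minutes = 34.5293; 79 + 34.5293/60 = 79.575488
  hemisphere W, so the sign is −
Point 3:
  φ: degrees = first 2 digits = 45, minutes = 24.544; 45 + 24.544/60 = 45.409067
  N ⇒ keep positive
  Longitude: degrees = first 3 digits = 0, minutes = 12.9034; 0 + 12.9034/60 = 0.215057
  hemisphere W, so the sign is −
Point 4:
  φ: 19° + 24/60 + 3.01/3600 = 19 + 0.400000 + 0.000836 = 19.400836
  N → positive
  Lon: 8′ + 37.71″ = 8.62850′; 37 + 8.62850/60 = 37.143808
  E ⇒ keep positive
Point 5:
  Lat: degrees = first 2 digits = 34, minutes = 7.932; 34 + 7.932/60 = 34.132200
  hemisphere S, so the sign is −
  λ: split at 3 digits → 140° and 52.9169′; 140 + 52.9169/60 = 140.881948
  E → positive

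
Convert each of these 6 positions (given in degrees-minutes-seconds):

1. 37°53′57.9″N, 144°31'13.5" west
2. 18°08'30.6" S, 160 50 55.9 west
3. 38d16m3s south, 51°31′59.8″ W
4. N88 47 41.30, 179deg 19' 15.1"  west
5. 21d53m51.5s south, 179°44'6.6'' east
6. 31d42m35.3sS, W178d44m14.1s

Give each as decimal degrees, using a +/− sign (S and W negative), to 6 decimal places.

1. 37.899417, -144.520417
2. -18.141833, -160.848861
3. -38.267500, -51.533278
4. 88.794806, -179.320861
5. -21.897639, 179.735167
6. -31.709806, -178.737250

Point 1:
  Latitude: 37 + 53/60 + 57.9/3600 = 37.8994167
  N ⇒ keep positive
  Lon: 144° + 31/60 + 13.5/3600 = 144 + 0.516667 + 0.003750 = 144.5204167
  W ⇒ negate
Point 2:
  Latitude: 8′ + 30.6″ = 8.51000′; 18 + 8.51000/60 = 18.1418333
  S → negative
  λ: 160° + 50/60 + 55.9/3600 = 160 + 0.833333 + 0.015528 = 160.8488611
  hemisphere W, so the sign is −
Point 3:
  Latitude: 38° + 16/60 + 3/3600 = 38 + 0.266667 + 0.000833 = 38.2675000
  S → negative
  Lon: 51 + 31/60 + 59.8/3600 = 51.5332778
  hemisphere W, so the sign is −
Point 4:
  Latitude: 88 + 47/60 + 41.3/3600 = 88.7948056
  N → positive
  Lon: 179 + 19/60 + 15.1/3600 = 179.3208611
  W → negative
Point 5:
  φ: 21 + 53/60 + 51.5/3600 = 21.8976389
  S → negative
  Longitude: 179° + 44/60 + 6.6/3600 = 179 + 0.733333 + 0.001833 = 179.7351667
  E → positive
Point 6:
  Latitude: 31 + 42/60 + 35.3/3600 = 31.7098056
  S → negative
  λ: 44′ + 14.1″ = 44.23500′; 178 + 44.23500/60 = 178.7372500
  W ⇒ negate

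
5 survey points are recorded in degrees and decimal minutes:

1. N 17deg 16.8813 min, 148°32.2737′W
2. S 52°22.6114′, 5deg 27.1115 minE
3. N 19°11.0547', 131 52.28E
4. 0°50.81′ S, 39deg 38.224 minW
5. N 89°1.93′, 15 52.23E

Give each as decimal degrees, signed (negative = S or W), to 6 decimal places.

Point 1:
  φ: 17 + 16.8813/60 = 17.2813550
  N → positive
  λ: 32.2737′ = 0.537895°; total 148.5378950
  W → negative
Point 2:
  Lat: 22.6114′ = 0.376857°; total 52.3768567
  S → negative
  λ: 27.1115′ = 0.451858°; total 5.4518583
  E ⇒ keep positive
Point 3:
  Latitude: 11.0547′ = 0.184245°; total 19.1842450
  N ⇒ keep positive
  Longitude: 131 + 52.28/60 = 131.8713333
  E ⇒ keep positive
Point 4:
  φ: 0 + 50.81/60 = 0.8468333
  hemisphere S, so the sign is −
  Lon: 39 + 38.224/60 = 39.6370667
  W ⇒ negate
Point 5:
  φ: 89 + 1.93/60 = 89.0321667
  N → positive
  λ: 15 + 52.23/60 = 15.8705000
  E ⇒ keep positive

1. 17.281355, -148.537895
2. -52.376857, 5.451858
3. 19.184245, 131.871333
4. -0.846833, -39.637067
5. 89.032167, 15.870500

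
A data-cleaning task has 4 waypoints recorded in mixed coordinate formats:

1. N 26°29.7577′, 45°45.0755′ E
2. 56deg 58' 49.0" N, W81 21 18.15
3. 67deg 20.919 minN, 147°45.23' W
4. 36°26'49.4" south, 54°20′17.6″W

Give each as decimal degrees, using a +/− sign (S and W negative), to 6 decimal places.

1. 26.495962, 45.751258
2. 56.980278, -81.355042
3. 67.348650, -147.753833
4. -36.447056, -54.338222

Point 1:
  φ: 26 + 29.7577/60 = 26.4959617
  N ⇒ keep positive
  Lon: 45 + 45.0755/60 = 45.7512583
  E ⇒ keep positive
Point 2:
  Latitude: 56 + 58/60 + 49/3600 = 56.9802778
  N ⇒ keep positive
  λ: 81° + 21/60 + 18.15/3600 = 81 + 0.350000 + 0.005042 = 81.3550417
  W → negative
Point 3:
  Latitude: 20.919′ = 0.348650°; total 67.3486500
  N → positive
  λ: 147 + 45.23/60 = 147.7538333
  hemisphere W, so the sign is −
Point 4:
  Lat: 36 + 26/60 + 49.4/3600 = 36.4470556
  S ⇒ negate
  Longitude: 54° + 20/60 + 17.6/3600 = 54 + 0.333333 + 0.004889 = 54.3382222
  hemisphere W, so the sign is −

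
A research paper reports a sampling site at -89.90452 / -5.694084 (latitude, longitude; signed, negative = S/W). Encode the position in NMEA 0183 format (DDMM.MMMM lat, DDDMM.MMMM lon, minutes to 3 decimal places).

Latitude is negative → S; |value| = 89.904520
φ: fractional part 0.904520 → 54.27120 minutes
Longitude is negative → W; |value| = 5.694084
Lon: fractional part 0.694084 → 41.64504 minutes

8954.271,S / 00541.645,W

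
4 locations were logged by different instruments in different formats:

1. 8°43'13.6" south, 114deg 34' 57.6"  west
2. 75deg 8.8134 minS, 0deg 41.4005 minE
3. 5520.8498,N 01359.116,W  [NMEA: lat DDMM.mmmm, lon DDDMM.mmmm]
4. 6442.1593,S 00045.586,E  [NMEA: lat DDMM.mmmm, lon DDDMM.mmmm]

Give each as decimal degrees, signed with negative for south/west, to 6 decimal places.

1. -8.720444, -114.582667
2. -75.146890, 0.690008
3. 55.347497, -13.985267
4. -64.702655, 0.759767

Point 1:
  Lat: 43′ + 13.6″ = 43.22667′; 8 + 43.22667/60 = 8.7204444
  S ⇒ negate
  Longitude: 114° + 34/60 + 57.6/3600 = 114 + 0.566667 + 0.016000 = 114.5826667
  hemisphere W, so the sign is −
Point 2:
  Lat: 75 + 8.8134/60 = 75.1468900
  S ⇒ negate
  Lon: 0 + 41.4005/60 = 0.6900083
  E ⇒ keep positive
Point 3:
  Lat: degrees = first 2 digits = 55, minutes = 20.8498; 55 + 20.8498/60 = 55.3474967
  N ⇒ keep positive
  Longitude: degrees = first 3 digits = 13, minutes = 59.116; 13 + 59.116/60 = 13.9852667
  W → negative
Point 4:
  Lat: split at 2 digits → 64° and 42.1593′; 64 + 42.1593/60 = 64.7026550
  S → negative
  λ: split at 3 digits → 000° and 45.586′; 0 + 45.586/60 = 0.7597667
  E → positive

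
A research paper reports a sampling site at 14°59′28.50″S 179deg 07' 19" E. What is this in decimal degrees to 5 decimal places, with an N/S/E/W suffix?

14.99125° S, 179.12194° E

Lat: 14° + 59/60 + 28.5/3600 = 14 + 0.983333 + 0.007917 = 14.991250
λ: 7′ + 19″ = 7.31667′; 179 + 7.31667/60 = 179.121944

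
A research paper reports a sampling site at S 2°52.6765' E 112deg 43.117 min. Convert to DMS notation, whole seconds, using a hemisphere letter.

φ: fractional minutes 0.67650 × 60 = 40.59″
Longitude: 43.11700′ → 43′ and 0.11700 × 60 = 7.02″

2°52′41″ S, 112°43′7″ E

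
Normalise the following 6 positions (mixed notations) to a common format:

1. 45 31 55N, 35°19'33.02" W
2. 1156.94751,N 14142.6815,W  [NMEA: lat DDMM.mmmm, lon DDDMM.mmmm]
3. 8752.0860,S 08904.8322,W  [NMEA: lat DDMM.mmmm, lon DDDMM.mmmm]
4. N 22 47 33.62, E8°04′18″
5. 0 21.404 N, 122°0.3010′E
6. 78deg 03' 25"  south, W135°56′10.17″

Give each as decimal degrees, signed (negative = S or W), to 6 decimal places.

1. 45.531944, -35.325839
2. 11.949125, -141.711358
3. -87.868100, -89.080537
4. 22.792672, 8.071667
5. 0.356733, 122.005017
6. -78.056944, -135.936158

Point 1:
  Latitude: 45 + 31/60 + 55/3600 = 45.5319444
  N ⇒ keep positive
  Longitude: 35° + 19/60 + 33.02/3600 = 35 + 0.316667 + 0.009172 = 35.3258389
  hemisphere W, so the sign is −
Point 2:
  Lat: split at 2 digits → 11° and 56.94751′; 11 + 56.94751/60 = 11.9491252
  N → positive
  λ: split at 3 digits → 141° and 42.6815′; 141 + 42.6815/60 = 141.7113583
  W ⇒ negate
Point 3:
  φ: split at 2 digits → 87° and 52.086′; 87 + 52.086/60 = 87.8681000
  S → negative
  Lon: degrees = first 3 digits = 89, minutes = 4.8322; 89 + 4.8322/60 = 89.0805367
  W ⇒ negate
Point 4:
  φ: 22° + 47/60 + 33.62/3600 = 22 + 0.783333 + 0.009339 = 22.7926722
  N ⇒ keep positive
  Lon: 8 + 4/60 + 18/3600 = 8.0716667
  E ⇒ keep positive
Point 5:
  Lat: 0 + 21.404/60 = 0.3567333
  N ⇒ keep positive
  λ: 0.301′ = 0.005017°; total 122.0050167
  E → positive
Point 6:
  Lat: 78° + 3/60 + 25/3600 = 78 + 0.050000 + 0.006944 = 78.0569444
  S ⇒ negate
  Lon: 135 + 56/60 + 10.17/3600 = 135.9361583
  hemisphere W, so the sign is −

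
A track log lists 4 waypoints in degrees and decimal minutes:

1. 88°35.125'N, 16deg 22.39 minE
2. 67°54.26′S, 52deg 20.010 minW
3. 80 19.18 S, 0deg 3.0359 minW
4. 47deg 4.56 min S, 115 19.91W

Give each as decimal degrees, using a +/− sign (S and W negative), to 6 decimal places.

Point 1:
  φ: 88 + 35.125/60 = 88.5854167
  N → positive
  Lon: 22.39′ = 0.373167°; total 16.3731667
  E → positive
Point 2:
  Latitude: 67 + 54.26/60 = 67.9043333
  S ⇒ negate
  Longitude: 52 + 20.01/60 = 52.3335000
  W ⇒ negate
Point 3:
  φ: 80 + 19.18/60 = 80.3196667
  S ⇒ negate
  Lon: 3.0359′ = 0.050598°; total 0.0505983
  hemisphere W, so the sign is −
Point 4:
  Latitude: 4.56′ = 0.076000°; total 47.0760000
  hemisphere S, so the sign is −
  λ: 115 + 19.91/60 = 115.3318333
  W ⇒ negate

1. 88.585417, 16.373167
2. -67.904333, -52.333500
3. -80.319667, -0.050598
4. -47.076000, -115.331833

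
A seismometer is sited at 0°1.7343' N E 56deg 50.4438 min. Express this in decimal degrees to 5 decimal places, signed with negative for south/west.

0.02891, 56.84073

φ: 0 + 1.7343/60 = 0.028905
N ⇒ keep positive
Lon: 50.4438′ = 0.840730°; total 56.840730
E → positive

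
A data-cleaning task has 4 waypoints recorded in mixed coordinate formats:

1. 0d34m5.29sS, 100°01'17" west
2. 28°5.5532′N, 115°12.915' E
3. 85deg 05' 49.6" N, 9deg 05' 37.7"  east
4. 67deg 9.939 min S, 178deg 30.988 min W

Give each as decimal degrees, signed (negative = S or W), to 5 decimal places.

Point 1:
  Latitude: 0° + 34/60 + 5.29/3600 = 0 + 0.566667 + 0.001469 = 0.568136
  S ⇒ negate
  Lon: 1′ + 17″ = 1.28333′; 100 + 1.28333/60 = 100.021389
  hemisphere W, so the sign is −
Point 2:
  Latitude: 5.5532′ = 0.092553°; total 28.092553
  N → positive
  Longitude: 12.915′ = 0.215250°; total 115.215250
  E ⇒ keep positive
Point 3:
  Lat: 5′ + 49.6″ = 5.82667′; 85 + 5.82667/60 = 85.097111
  N → positive
  λ: 9° + 5/60 + 37.7/3600 = 9 + 0.083333 + 0.010472 = 9.093806
  E ⇒ keep positive
Point 4:
  φ: 9.939′ = 0.165650°; total 67.165650
  S ⇒ negate
  λ: 30.988′ = 0.516467°; total 178.516467
  W → negative

1. -0.56814, -100.02139
2. 28.09255, 115.21525
3. 85.09711, 9.09381
4. -67.16565, -178.51647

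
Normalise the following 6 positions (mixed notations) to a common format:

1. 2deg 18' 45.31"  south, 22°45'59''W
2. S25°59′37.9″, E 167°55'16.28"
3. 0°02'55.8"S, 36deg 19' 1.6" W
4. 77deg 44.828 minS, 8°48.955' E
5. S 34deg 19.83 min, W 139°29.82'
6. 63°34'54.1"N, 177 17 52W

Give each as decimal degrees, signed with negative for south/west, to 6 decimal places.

Point 1:
  φ: 2 + 18/60 + 45.31/3600 = 2.3125861
  S → negative
  Longitude: 45′ + 59″ = 45.98333′; 22 + 45.98333/60 = 22.7663889
  W ⇒ negate
Point 2:
  Latitude: 25° + 59/60 + 37.9/3600 = 25 + 0.983333 + 0.010528 = 25.9938611
  S ⇒ negate
  λ: 167° + 55/60 + 16.28/3600 = 167 + 0.916667 + 0.004522 = 167.9211889
  E → positive
Point 3:
  Latitude: 0° + 2/60 + 55.8/3600 = 0 + 0.033333 + 0.015500 = 0.0488333
  hemisphere S, so the sign is −
  λ: 36° + 19/60 + 1.6/3600 = 36 + 0.316667 + 0.000444 = 36.3171111
  W → negative
Point 4:
  Lat: 44.828′ = 0.747133°; total 77.7471333
  S → negative
  Lon: 8 + 48.955/60 = 8.8159167
  E ⇒ keep positive
Point 5:
  Latitude: 19.83′ = 0.330500°; total 34.3305000
  S ⇒ negate
  λ: 139 + 29.82/60 = 139.4970000
  W → negative
Point 6:
  Latitude: 63 + 34/60 + 54.1/3600 = 63.5816944
  N ⇒ keep positive
  Longitude: 17′ + 52″ = 17.86667′; 177 + 17.86667/60 = 177.2977778
  W ⇒ negate

1. -2.312586, -22.766389
2. -25.993861, 167.921189
3. -0.048833, -36.317111
4. -77.747133, 8.815917
5. -34.330500, -139.497000
6. 63.581694, -177.297778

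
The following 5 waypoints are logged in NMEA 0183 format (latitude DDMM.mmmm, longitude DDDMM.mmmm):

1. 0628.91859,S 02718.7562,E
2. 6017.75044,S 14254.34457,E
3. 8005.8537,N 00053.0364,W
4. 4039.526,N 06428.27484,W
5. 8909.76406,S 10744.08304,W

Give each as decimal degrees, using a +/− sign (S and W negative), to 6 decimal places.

1. -6.481977, 27.312603
2. -60.295841, 142.905743
3. 80.097562, -0.883940
4. 40.658767, -64.471247
5. -89.162734, -107.734717

Point 1:
  Lat: degrees = first 2 digits = 6, minutes = 28.91859; 6 + 28.91859/60 = 6.4819765
  S ⇒ negate
  Lon: split at 3 digits → 027° and 18.7562′; 27 + 18.7562/60 = 27.3126033
  E → positive
Point 2:
  φ: degrees = first 2 digits = 60, minutes = 17.75044; 60 + 17.75044/60 = 60.2958407
  hemisphere S, so the sign is −
  Longitude: split at 3 digits → 142° and 54.34457′; 142 + 54.34457/60 = 142.9057428
  E → positive
Point 3:
  Latitude: degrees = first 2 digits = 80, minutes = 5.8537; 80 + 5.8537/60 = 80.0975617
  N ⇒ keep positive
  Longitude: degrees = first 3 digits = 0, minutes = 53.0364; 0 + 53.0364/60 = 0.8839400
  W ⇒ negate
Point 4:
  Latitude: degrees = first 2 digits = 40, minutes = 39.526; 40 + 39.526/60 = 40.6587667
  N → positive
  Lon: degrees = first 3 digits = 64, minutes = 28.27484; 64 + 28.27484/60 = 64.4712473
  W ⇒ negate
Point 5:
  Latitude: degrees = first 2 digits = 89, minutes = 9.76406; 89 + 9.76406/60 = 89.1627343
  S → negative
  Longitude: split at 3 digits → 107° and 44.08304′; 107 + 44.08304/60 = 107.7347173
  W → negative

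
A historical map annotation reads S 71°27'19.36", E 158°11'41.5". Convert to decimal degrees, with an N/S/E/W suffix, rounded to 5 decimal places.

φ: 71 + 27/60 + 19.36/3600 = 71.455378
Longitude: 158° + 11/60 + 41.5/3600 = 158 + 0.183333 + 0.011528 = 158.194861

71.45538° S, 158.19486° E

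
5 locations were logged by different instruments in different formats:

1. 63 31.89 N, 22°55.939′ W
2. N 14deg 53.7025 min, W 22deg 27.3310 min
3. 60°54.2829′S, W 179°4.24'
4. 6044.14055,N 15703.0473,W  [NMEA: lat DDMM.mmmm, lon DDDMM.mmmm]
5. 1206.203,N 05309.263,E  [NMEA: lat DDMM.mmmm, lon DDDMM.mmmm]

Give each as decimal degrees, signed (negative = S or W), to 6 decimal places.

Point 1:
  Lat: 31.89′ = 0.531500°; total 63.5315000
  N ⇒ keep positive
  Lon: 22 + 55.939/60 = 22.9323167
  W ⇒ negate
Point 2:
  φ: 53.7025′ = 0.895042°; total 14.8950417
  N → positive
  Longitude: 27.331′ = 0.455517°; total 22.4555167
  W → negative
Point 3:
  Latitude: 54.2829′ = 0.904715°; total 60.9047150
  S ⇒ negate
  λ: 4.24′ = 0.070667°; total 179.0706667
  W → negative
Point 4:
  Lat: degrees = first 2 digits = 60, minutes = 44.14055; 60 + 44.14055/60 = 60.7356758
  N → positive
  Longitude: split at 3 digits → 157° and 3.0473′; 157 + 3.0473/60 = 157.0507883
  W → negative
Point 5:
  φ: degrees = first 2 digits = 12, minutes = 6.203; 12 + 6.203/60 = 12.1033833
  N → positive
  Longitude: degrees = first 3 digits = 53, minutes = 9.263; 53 + 9.263/60 = 53.1543833
  E → positive

1. 63.531500, -22.932317
2. 14.895042, -22.455517
3. -60.904715, -179.070667
4. 60.735676, -157.050788
5. 12.103383, 53.154383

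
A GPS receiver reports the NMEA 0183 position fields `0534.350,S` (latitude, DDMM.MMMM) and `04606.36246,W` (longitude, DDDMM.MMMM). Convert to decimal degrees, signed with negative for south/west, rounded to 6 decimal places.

-5.572500, -46.106041

φ: degrees = first 2 digits = 5, minutes = 34.35; 5 + 34.35/60 = 5.5725000
hemisphere S, so the sign is −
λ: split at 3 digits → 046° and 6.36246′; 46 + 6.36246/60 = 46.1060410
W ⇒ negate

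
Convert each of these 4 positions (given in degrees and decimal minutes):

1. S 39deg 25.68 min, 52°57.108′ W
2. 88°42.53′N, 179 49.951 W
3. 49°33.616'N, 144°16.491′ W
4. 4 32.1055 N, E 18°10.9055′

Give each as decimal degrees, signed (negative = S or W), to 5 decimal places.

Point 1:
  φ: 39 + 25.68/60 = 39.428000
  S ⇒ negate
  Lon: 52 + 57.108/60 = 52.951800
  hemisphere W, so the sign is −
Point 2:
  Latitude: 88 + 42.53/60 = 88.708833
  N ⇒ keep positive
  Lon: 179 + 49.951/60 = 179.832517
  W → negative
Point 3:
  Latitude: 33.616′ = 0.560267°; total 49.560267
  N → positive
  λ: 144 + 16.491/60 = 144.274850
  W ⇒ negate
Point 4:
  Latitude: 32.1055′ = 0.535092°; total 4.535092
  N → positive
  Longitude: 18 + 10.9055/60 = 18.181758
  E → positive

1. -39.42800, -52.95180
2. 88.70883, -179.83252
3. 49.56027, -144.27485
4. 4.53509, 18.18176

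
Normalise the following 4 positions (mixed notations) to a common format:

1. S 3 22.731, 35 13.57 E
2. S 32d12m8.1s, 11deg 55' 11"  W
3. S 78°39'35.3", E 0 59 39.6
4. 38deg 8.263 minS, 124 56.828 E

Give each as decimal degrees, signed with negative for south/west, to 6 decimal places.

Point 1:
  Latitude: 3 + 22.731/60 = 3.3788500
  hemisphere S, so the sign is −
  Lon: 35 + 13.57/60 = 35.2261667
  E → positive
Point 2:
  Latitude: 32° + 12/60 + 8.1/3600 = 32 + 0.200000 + 0.002250 = 32.2022500
  hemisphere S, so the sign is −
  Longitude: 55′ + 11″ = 55.18333′; 11 + 55.18333/60 = 11.9197222
  W → negative
Point 3:
  Latitude: 78° + 39/60 + 35.3/3600 = 78 + 0.650000 + 0.009806 = 78.6598056
  S → negative
  λ: 0° + 59/60 + 39.6/3600 = 0 + 0.983333 + 0.011000 = 0.9943333
  E ⇒ keep positive
Point 4:
  Latitude: 8.263′ = 0.137717°; total 38.1377167
  S ⇒ negate
  Lon: 56.828′ = 0.947133°; total 124.9471333
  E ⇒ keep positive

1. -3.378850, 35.226167
2. -32.202250, -11.919722
3. -78.659806, 0.994333
4. -38.137717, 124.947133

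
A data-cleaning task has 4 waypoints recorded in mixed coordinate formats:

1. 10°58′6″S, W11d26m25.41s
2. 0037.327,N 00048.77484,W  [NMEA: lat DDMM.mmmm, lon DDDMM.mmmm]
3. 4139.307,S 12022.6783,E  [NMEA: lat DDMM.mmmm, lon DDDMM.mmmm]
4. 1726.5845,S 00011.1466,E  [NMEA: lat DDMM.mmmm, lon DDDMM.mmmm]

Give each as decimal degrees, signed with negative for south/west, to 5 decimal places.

Point 1:
  Latitude: 58′ + 6″ = 58.10000′; 10 + 58.10000/60 = 10.968333
  S → negative
  λ: 26′ + 25.41″ = 26.42350′; 11 + 26.42350/60 = 11.440392
  W ⇒ negate
Point 2:
  Lat: split at 2 digits → 00° and 37.327′; 0 + 37.327/60 = 0.622117
  N ⇒ keep positive
  λ: degrees = first 3 digits = 0, minutes = 48.77484; 0 + 48.77484/60 = 0.812914
  hemisphere W, so the sign is −
Point 3:
  φ: degrees = first 2 digits = 41, minutes = 39.307; 41 + 39.307/60 = 41.655117
  S ⇒ negate
  Lon: split at 3 digits → 120° and 22.6783′; 120 + 22.6783/60 = 120.377972
  E → positive
Point 4:
  φ: split at 2 digits → 17° and 26.5845′; 17 + 26.5845/60 = 17.443075
  S → negative
  λ: split at 3 digits → 000° and 11.1466′; 0 + 11.1466/60 = 0.185777
  E → positive

1. -10.96833, -11.44039
2. 0.62212, -0.81291
3. -41.65512, 120.37797
4. -17.44308, 0.18578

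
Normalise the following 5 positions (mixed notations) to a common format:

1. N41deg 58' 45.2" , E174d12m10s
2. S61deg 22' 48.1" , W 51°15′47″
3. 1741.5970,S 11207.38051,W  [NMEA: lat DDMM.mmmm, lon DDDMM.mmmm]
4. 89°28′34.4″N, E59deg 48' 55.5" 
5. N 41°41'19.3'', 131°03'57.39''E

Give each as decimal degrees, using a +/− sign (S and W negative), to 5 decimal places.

Point 1:
  Latitude: 41° + 58/60 + 45.2/3600 = 41 + 0.966667 + 0.012556 = 41.979222
  N → positive
  λ: 174 + 12/60 + 10/3600 = 174.202778
  E ⇒ keep positive
Point 2:
  Latitude: 22′ + 48.1″ = 22.80167′; 61 + 22.80167/60 = 61.380028
  S ⇒ negate
  Lon: 51 + 15/60 + 47/3600 = 51.263056
  W ⇒ negate
Point 3:
  φ: split at 2 digits → 17° and 41.597′; 17 + 41.597/60 = 17.693283
  hemisphere S, so the sign is −
  Longitude: degrees = first 3 digits = 112, minutes = 7.38051; 112 + 7.38051/60 = 112.123009
  W → negative
Point 4:
  φ: 89 + 28/60 + 34.4/3600 = 89.476222
  N ⇒ keep positive
  Longitude: 48′ + 55.5″ = 48.92500′; 59 + 48.92500/60 = 59.815417
  E → positive
Point 5:
  Lat: 41° + 41/60 + 19.3/3600 = 41 + 0.683333 + 0.005361 = 41.688694
  N → positive
  Lon: 131 + 3/60 + 57.39/3600 = 131.065942
  E ⇒ keep positive

1. 41.97922, 174.20278
2. -61.38003, -51.26306
3. -17.69328, -112.12301
4. 89.47622, 59.81542
5. 41.68869, 131.06594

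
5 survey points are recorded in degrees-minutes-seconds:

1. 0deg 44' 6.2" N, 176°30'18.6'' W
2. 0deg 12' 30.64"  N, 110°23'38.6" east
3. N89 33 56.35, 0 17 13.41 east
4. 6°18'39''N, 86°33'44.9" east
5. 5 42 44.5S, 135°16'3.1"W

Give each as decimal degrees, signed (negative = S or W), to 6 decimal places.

Point 1:
  Latitude: 44′ + 6.2″ = 44.10333′; 0 + 44.10333/60 = 0.7350556
  N ⇒ keep positive
  Lon: 30′ + 18.6″ = 30.31000′; 176 + 30.31000/60 = 176.5051667
  hemisphere W, so the sign is −
Point 2:
  Lat: 0 + 12/60 + 30.64/3600 = 0.2085111
  N ⇒ keep positive
  λ: 23′ + 38.6″ = 23.64333′; 110 + 23.64333/60 = 110.3940556
  E → positive
Point 3:
  Latitude: 89 + 33/60 + 56.35/3600 = 89.5656528
  N → positive
  Lon: 0° + 17/60 + 13.41/3600 = 0 + 0.283333 + 0.003725 = 0.2870583
  E → positive
Point 4:
  Latitude: 18′ + 39″ = 18.65000′; 6 + 18.65000/60 = 6.3108333
  N ⇒ keep positive
  λ: 86° + 33/60 + 44.9/3600 = 86 + 0.550000 + 0.012472 = 86.5624722
  E ⇒ keep positive
Point 5:
  Latitude: 5° + 42/60 + 44.5/3600 = 5 + 0.700000 + 0.012361 = 5.7123611
  hemisphere S, so the sign is −
  λ: 135 + 16/60 + 3.1/3600 = 135.2675278
  hemisphere W, so the sign is −

1. 0.735056, -176.505167
2. 0.208511, 110.394056
3. 89.565653, 0.287058
4. 6.310833, 86.562472
5. -5.712361, -135.267528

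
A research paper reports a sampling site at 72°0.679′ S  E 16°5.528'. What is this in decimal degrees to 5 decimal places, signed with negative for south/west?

Latitude: 0.679′ = 0.011317°; total 72.011317
S ⇒ negate
Longitude: 5.528′ = 0.092133°; total 16.092133
E ⇒ keep positive

-72.01132, 16.09213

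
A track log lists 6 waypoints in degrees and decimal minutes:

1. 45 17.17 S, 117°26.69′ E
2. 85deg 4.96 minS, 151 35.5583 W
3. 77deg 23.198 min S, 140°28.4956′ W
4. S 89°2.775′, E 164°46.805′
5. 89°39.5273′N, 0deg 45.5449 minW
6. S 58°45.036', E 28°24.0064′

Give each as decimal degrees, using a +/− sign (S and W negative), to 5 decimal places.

Point 1:
  Latitude: 45 + 17.17/60 = 45.286167
  S → negative
  Lon: 117 + 26.69/60 = 117.444833
  E → positive
Point 2:
  Latitude: 4.96′ = 0.082667°; total 85.082667
  S → negative
  Lon: 35.5583′ = 0.592638°; total 151.592638
  W → negative
Point 3:
  Latitude: 23.198′ = 0.386633°; total 77.386633
  S → negative
  Longitude: 28.4956′ = 0.474927°; total 140.474927
  hemisphere W, so the sign is −
Point 4:
  Latitude: 2.775′ = 0.046250°; total 89.046250
  hemisphere S, so the sign is −
  Longitude: 46.805′ = 0.780083°; total 164.780083
  E ⇒ keep positive
Point 5:
  φ: 39.5273′ = 0.658788°; total 89.658788
  N → positive
  Lon: 0 + 45.5449/60 = 0.759082
  hemisphere W, so the sign is −
Point 6:
  Lat: 58 + 45.036/60 = 58.750600
  S ⇒ negate
  Lon: 24.0064′ = 0.400107°; total 28.400107
  E → positive

1. -45.28617, 117.44483
2. -85.08267, -151.59264
3. -77.38663, -140.47493
4. -89.04625, 164.78008
5. 89.65879, -0.75908
6. -58.75060, 28.40011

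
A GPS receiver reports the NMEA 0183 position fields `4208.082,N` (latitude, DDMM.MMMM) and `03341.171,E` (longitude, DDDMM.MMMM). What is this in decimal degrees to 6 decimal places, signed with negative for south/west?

42.134700, 33.686183

Latitude: degrees = first 2 digits = 42, minutes = 8.082; 42 + 8.082/60 = 42.1347000
N ⇒ keep positive
Lon: split at 3 digits → 033° and 41.171′; 33 + 41.171/60 = 33.6861833
E → positive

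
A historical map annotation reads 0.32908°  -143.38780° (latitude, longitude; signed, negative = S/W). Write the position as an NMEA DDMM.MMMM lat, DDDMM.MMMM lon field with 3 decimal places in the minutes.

0019.745,N / 14323.268,W

Latitude: minutes = (0.329080 − 0) × 60 = 19.74480
Longitude is negative → W; |value| = 143.387800
Lon: minutes = (143.387800 − 143) × 60 = 23.26800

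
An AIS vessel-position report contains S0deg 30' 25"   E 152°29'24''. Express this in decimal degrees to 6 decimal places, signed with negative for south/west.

-0.506944, 152.490000

Lat: 0 + 30/60 + 25/3600 = 0.5069444
S ⇒ negate
Longitude: 152° + 29/60 + 24/3600 = 152 + 0.483333 + 0.006667 = 152.4900000
E ⇒ keep positive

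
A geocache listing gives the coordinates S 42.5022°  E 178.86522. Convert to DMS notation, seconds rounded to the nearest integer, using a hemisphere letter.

Latitude: 0.502200 × 60 = 30.13200′ → 30′, remainder × 60 = 7.92″
Longitude: 0.865220 × 60 = 51.91320′ → 51′, remainder × 60 = 54.79″

42°30′8″ S, 178°51′55″ E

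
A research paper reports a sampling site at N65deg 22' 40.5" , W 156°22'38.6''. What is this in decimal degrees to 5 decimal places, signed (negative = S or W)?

65.37792, -156.37739

φ: 65 + 22/60 + 40.5/3600 = 65.377917
N ⇒ keep positive
λ: 22′ + 38.6″ = 22.64333′; 156 + 22.64333/60 = 156.377389
W ⇒ negate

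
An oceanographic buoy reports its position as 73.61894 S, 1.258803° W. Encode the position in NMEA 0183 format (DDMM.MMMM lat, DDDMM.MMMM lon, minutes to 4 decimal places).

7337.1364,S / 00115.5282,W

Lat: fractional part 0.618940 → 37.136400 minutes
λ: fractional part 0.258803 → 15.528180 minutes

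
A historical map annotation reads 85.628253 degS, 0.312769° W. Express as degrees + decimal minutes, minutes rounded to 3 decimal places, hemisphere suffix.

φ: minutes = (85.628253 − 85) × 60 = 37.69518
λ: minutes = (0.312769 − 0) × 60 = 18.76614

85° 37.695′ S, 0° 18.766′ W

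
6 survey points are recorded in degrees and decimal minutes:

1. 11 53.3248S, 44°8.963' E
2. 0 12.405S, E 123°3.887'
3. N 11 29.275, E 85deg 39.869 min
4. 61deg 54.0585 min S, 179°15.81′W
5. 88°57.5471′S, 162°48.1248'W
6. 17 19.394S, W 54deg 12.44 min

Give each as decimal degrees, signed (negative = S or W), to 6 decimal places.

1. -11.888747, 44.149383
2. -0.206750, 123.064783
3. 11.487917, 85.664483
4. -61.900975, -179.263500
5. -88.959118, -162.802080
6. -17.323233, -54.207333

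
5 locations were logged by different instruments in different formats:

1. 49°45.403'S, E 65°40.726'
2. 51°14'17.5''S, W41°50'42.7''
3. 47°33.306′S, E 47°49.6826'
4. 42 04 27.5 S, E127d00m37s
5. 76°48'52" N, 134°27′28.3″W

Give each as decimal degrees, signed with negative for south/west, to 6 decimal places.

Point 1:
  Lat: 49 + 45.403/60 = 49.7567167
  S ⇒ negate
  Lon: 40.726′ = 0.678767°; total 65.6787667
  E → positive
Point 2:
  φ: 51 + 14/60 + 17.5/3600 = 51.2381944
  hemisphere S, so the sign is −
  Longitude: 50′ + 42.7″ = 50.71167′; 41 + 50.71167/60 = 41.8451944
  W → negative
Point 3:
  φ: 47 + 33.306/60 = 47.5551000
  hemisphere S, so the sign is −
  Lon: 47 + 49.6826/60 = 47.8280433
  E ⇒ keep positive
Point 4:
  Latitude: 42 + 4/60 + 27.5/3600 = 42.0743056
  S ⇒ negate
  Longitude: 0′ + 37″ = 0.61667′; 127 + 0.61667/60 = 127.0102778
  E ⇒ keep positive
Point 5:
  Lat: 48′ + 52″ = 48.86667′; 76 + 48.86667/60 = 76.8144444
  N ⇒ keep positive
  Longitude: 134° + 27/60 + 28.3/3600 = 134 + 0.450000 + 0.007861 = 134.4578611
  W ⇒ negate

1. -49.756717, 65.678767
2. -51.238194, -41.845194
3. -47.555100, 47.828043
4. -42.074306, 127.010278
5. 76.814444, -134.457861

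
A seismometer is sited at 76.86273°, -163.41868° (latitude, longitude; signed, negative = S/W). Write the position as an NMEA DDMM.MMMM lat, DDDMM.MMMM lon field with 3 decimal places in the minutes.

Lat: minutes = (76.862730 − 76) × 60 = 51.76380
Longitude is negative → W; |value| = 163.418680
Lon: fractional part 0.418680 → 25.12080 minutes

7651.764,N / 16325.121,W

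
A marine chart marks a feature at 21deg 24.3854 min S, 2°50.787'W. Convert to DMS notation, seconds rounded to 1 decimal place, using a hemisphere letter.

21°24′23.1″ S, 2°50′47.2″ W

φ: 24.38540′ → 24′ and 0.38540 × 60 = 23.124″
Lon: 50.78700′ → 50′ and 0.78700 × 60 = 47.220″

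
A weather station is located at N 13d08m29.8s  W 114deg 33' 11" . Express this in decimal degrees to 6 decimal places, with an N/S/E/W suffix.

13.141611° N, 114.553056° W

Lat: 13 + 8/60 + 29.8/3600 = 13.1416111
Lon: 114 + 33/60 + 11/3600 = 114.5530556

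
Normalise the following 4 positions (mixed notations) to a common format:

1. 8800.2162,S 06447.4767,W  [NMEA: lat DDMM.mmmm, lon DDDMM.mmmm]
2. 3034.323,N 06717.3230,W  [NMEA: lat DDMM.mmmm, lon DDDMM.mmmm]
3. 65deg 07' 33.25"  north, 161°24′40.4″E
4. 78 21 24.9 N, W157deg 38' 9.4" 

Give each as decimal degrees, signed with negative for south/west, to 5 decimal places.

Point 1:
  Latitude: degrees = first 2 digits = 88, minutes = 0.2162; 88 + 0.2162/60 = 88.003603
  S ⇒ negate
  Lon: split at 3 digits → 064° and 47.4767′; 64 + 47.4767/60 = 64.791278
  W → negative
Point 2:
  Latitude: split at 2 digits → 30° and 34.323′; 30 + 34.323/60 = 30.572050
  N ⇒ keep positive
  Longitude: degrees = first 3 digits = 67, minutes = 17.323; 67 + 17.323/60 = 67.288717
  hemisphere W, so the sign is −
Point 3:
  Lat: 7′ + 33.25″ = 7.55417′; 65 + 7.55417/60 = 65.125903
  N → positive
  λ: 24′ + 40.4″ = 24.67333′; 161 + 24.67333/60 = 161.411222
  E ⇒ keep positive
Point 4:
  Lat: 78° + 21/60 + 24.9/3600 = 78 + 0.350000 + 0.006917 = 78.356917
  N ⇒ keep positive
  Lon: 157° + 38/60 + 9.4/3600 = 157 + 0.633333 + 0.002611 = 157.635944
  hemisphere W, so the sign is −

1. -88.00360, -64.79128
2. 30.57205, -67.28872
3. 65.12590, 161.41122
4. 78.35692, -157.63594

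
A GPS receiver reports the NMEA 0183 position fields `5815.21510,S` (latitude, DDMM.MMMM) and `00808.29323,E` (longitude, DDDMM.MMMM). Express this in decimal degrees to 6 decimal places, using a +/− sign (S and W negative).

-58.253585, 8.138221

Latitude: degrees = first 2 digits = 58, minutes = 15.2151; 58 + 15.2151/60 = 58.2535850
S ⇒ negate
λ: degrees = first 3 digits = 8, minutes = 8.29323; 8 + 8.29323/60 = 8.1382205
E → positive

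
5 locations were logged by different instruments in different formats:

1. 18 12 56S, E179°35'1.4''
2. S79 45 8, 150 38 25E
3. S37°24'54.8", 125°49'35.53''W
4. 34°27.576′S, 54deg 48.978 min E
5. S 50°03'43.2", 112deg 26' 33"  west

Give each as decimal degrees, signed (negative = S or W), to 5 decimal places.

1. -18.21556, 179.58372
2. -79.75222, 150.64028
3. -37.41522, -125.82654
4. -34.45960, 54.81630
5. -50.06200, -112.44250

Point 1:
  φ: 18° + 12/60 + 56/3600 = 18 + 0.200000 + 0.015556 = 18.215556
  hemisphere S, so the sign is −
  Longitude: 35′ + 1.4″ = 35.02333′; 179 + 35.02333/60 = 179.583722
  E ⇒ keep positive
Point 2:
  Latitude: 79 + 45/60 + 8/3600 = 79.752222
  S → negative
  λ: 150 + 38/60 + 25/3600 = 150.640278
  E → positive
Point 3:
  Latitude: 24′ + 54.8″ = 24.91333′; 37 + 24.91333/60 = 37.415222
  hemisphere S, so the sign is −
  Lon: 125 + 49/60 + 35.53/3600 = 125.826536
  W → negative
Point 4:
  φ: 27.576′ = 0.459600°; total 34.459600
  hemisphere S, so the sign is −
  Longitude: 54 + 48.978/60 = 54.816300
  E → positive
Point 5:
  φ: 3′ + 43.2″ = 3.72000′; 50 + 3.72000/60 = 50.062000
  S → negative
  λ: 112° + 26/60 + 33/3600 = 112 + 0.433333 + 0.009167 = 112.442500
  W → negative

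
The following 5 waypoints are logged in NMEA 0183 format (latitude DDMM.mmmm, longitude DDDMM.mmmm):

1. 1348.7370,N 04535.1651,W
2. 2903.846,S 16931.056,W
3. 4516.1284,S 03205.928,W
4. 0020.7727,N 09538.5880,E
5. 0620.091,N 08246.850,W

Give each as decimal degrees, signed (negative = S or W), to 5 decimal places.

Point 1:
  Latitude: degrees = first 2 digits = 13, minutes = 48.737; 13 + 48.737/60 = 13.812283
  N ⇒ keep positive
  Lon: split at 3 digits → 045° and 35.1651′; 45 + 35.1651/60 = 45.586085
  W → negative
Point 2:
  φ: split at 2 digits → 29° and 3.846′; 29 + 3.846/60 = 29.064100
  hemisphere S, so the sign is −
  Longitude: split at 3 digits → 169° and 31.056′; 169 + 31.056/60 = 169.517600
  W ⇒ negate
Point 3:
  φ: split at 2 digits → 45° and 16.1284′; 45 + 16.1284/60 = 45.268807
  hemisphere S, so the sign is −
  Lon: split at 3 digits → 032° and 5.928′; 32 + 5.928/60 = 32.098800
  hemisphere W, so the sign is −
Point 4:
  Latitude: split at 2 digits → 00° and 20.7727′; 0 + 20.7727/60 = 0.346212
  N ⇒ keep positive
  Longitude: split at 3 digits → 095° and 38.588′; 95 + 38.588/60 = 95.643133
  E ⇒ keep positive
Point 5:
  Latitude: split at 2 digits → 06° and 20.091′; 6 + 20.091/60 = 6.334850
  N ⇒ keep positive
  Longitude: degrees = first 3 digits = 82, minutes = 46.85; 82 + 46.85/60 = 82.780833
  hemisphere W, so the sign is −

1. 13.81228, -45.58609
2. -29.06410, -169.51760
3. -45.26881, -32.09880
4. 0.34621, 95.64313
5. 6.33485, -82.78083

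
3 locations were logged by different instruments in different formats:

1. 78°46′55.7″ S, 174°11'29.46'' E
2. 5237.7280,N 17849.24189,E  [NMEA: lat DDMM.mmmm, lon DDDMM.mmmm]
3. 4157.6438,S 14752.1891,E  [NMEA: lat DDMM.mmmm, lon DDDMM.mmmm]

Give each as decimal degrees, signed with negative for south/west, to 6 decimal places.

Point 1:
  φ: 78° + 46/60 + 55.7/3600 = 78 + 0.766667 + 0.015472 = 78.7821389
  S ⇒ negate
  Longitude: 11′ + 29.46″ = 11.49100′; 174 + 11.49100/60 = 174.1915167
  E → positive
Point 2:
  Latitude: degrees = first 2 digits = 52, minutes = 37.728; 52 + 37.728/60 = 52.6288000
  N → positive
  λ: split at 3 digits → 178° and 49.24189′; 178 + 49.24189/60 = 178.8206982
  E → positive
Point 3:
  Latitude: split at 2 digits → 41° and 57.6438′; 41 + 57.6438/60 = 41.9607300
  hemisphere S, so the sign is −
  Longitude: split at 3 digits → 147° and 52.1891′; 147 + 52.1891/60 = 147.8698183
  E → positive

1. -78.782139, 174.191517
2. 52.628800, 178.820698
3. -41.960730, 147.869818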